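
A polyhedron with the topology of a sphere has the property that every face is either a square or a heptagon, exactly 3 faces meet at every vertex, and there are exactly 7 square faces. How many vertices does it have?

Let x be the number of heptagons; then F = 7 + x.
Edge–face incidences: 2E = 4·7 + 7·x = 28 + 7x.
Every vertex has degree 3, so 3V = 2E.
Euler: V − E + F = 2 ⇒ (2E)/3 − E + (7 + x) = 2.
Multiply by 6: 2·(2E) − 3·(2E) + 6·(7 + x) = 12, i.e. 42 + 6x − (28 + 7x) = 12.
Collecting terms: −x + 14 = 12, so −x = −2, so x = 2.
Then 2E = 28 + 7·2 = 42, so E = 21, V = 2E/3 = 14, F = 7 + 2 = 9.

14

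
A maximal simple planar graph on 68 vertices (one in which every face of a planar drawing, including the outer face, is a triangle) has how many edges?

198

In a plane triangulation 3F = 2E and V − E + F = 2, so E = 3V − 6 = 3·68 − 6 = 198.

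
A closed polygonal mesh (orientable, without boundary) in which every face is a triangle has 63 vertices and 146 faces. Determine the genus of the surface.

6

Every face is a triangle, so 2E = 3·146 = 438, giving E = 219.
χ = V − E + F = 63 − 219 + 146 = -10.
For a closed orientable surface χ = 2 − 2g, so g = (2 − (-10))/2 = 6.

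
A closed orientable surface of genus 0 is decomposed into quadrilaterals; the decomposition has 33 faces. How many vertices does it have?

χ = 2 − 2·0 = 2, and every face is a square so 4F = 2E.
E = 4·33/2 = 66. Then V = 2 + E − F = 2 + 66 − 33 = 35.

35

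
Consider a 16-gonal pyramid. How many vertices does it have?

17

A pyramid on an n-gon base has one n-gon and n triangles: V = 16 + 1 = 17, E = 2·16 = 32, F = 16 + 1 = 17.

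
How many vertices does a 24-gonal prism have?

48

A prism on an n-gon has two n-gon bases and n rectangular sides: V = 2·24 = 48, E = 3·24 = 72, F = 24 + 2 = 26.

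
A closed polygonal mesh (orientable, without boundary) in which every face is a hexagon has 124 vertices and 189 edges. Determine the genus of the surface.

2

Every face is a hexagon and each edge borders two faces, so 6F = 2·189, giving F = 63.
χ = V − E + F = 124 − 189 + 63 = -2.
For a closed orientable surface χ = 2 − 2g, so g = (2 − (-2))/2 = 2.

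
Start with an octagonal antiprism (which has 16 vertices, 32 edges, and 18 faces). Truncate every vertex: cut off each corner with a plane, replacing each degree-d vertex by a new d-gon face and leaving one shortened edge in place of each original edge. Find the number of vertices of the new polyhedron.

64

Truncation replaces each original edge-end by a new vertex, so V′ = 2E = 64.
Each original edge survives, and each old vertex of degree d contributes d new edges; summing degrees gives Σd = 2E, so E′ = E + 2E = 3E = 96.
Each original face survives and each original vertex becomes one new face: F′ = F + V = 34.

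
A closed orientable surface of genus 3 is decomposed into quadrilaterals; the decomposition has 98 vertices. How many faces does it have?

χ = 2 − 2·3 = -4, and every face is a square so 4F = 2E.
V − E + F = -4 with E = 4F/2 gives 98 − (4/2 − 1)·F = -4, so F = 102 and E = 204.

102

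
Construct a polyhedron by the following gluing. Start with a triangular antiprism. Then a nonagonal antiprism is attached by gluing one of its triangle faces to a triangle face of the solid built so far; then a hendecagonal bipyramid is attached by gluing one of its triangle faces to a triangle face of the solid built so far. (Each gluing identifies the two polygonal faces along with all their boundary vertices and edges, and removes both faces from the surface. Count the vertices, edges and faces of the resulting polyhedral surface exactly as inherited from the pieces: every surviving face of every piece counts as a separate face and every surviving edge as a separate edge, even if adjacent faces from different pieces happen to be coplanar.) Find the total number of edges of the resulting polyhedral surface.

75

A triangular antiprism: V=6, E=12, F=8.
Attach a nonagonal antiprism (V=18, E=36, F=20) along a 3-gon: merge 3 vertices and 3 edges, delete both glued faces → V=21, E=45, F=26.
Attach a hendecagonal bipyramid (V=13, E=33, F=22) along a 3-gon: merge 3 vertices and 3 edges, delete both glued faces → V=31, E=75, F=46.
Check: V − E + F = 31 − 75 + 46 = 2.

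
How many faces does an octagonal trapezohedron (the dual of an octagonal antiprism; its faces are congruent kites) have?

The n-trapezohedron (dual of the n-antiprism) has V = 2·8 + 2 = 18, E = 4·8 = 32, F = 2·8 = 16.
Check: V − E + F = 18 − 32 + 16 = 2.

16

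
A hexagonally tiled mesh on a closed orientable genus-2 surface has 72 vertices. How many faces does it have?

37

χ = 2 − 2·2 = -2, and every face is a hexagon so 6F = 2E.
V − E + F = -2 with E = 6F/2 gives 72 − (6/2 − 1)·F = -2, so F = 37 and E = 111.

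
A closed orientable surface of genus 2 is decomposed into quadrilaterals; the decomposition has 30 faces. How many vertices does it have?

χ = 2 − 2·2 = -2, and every face is a square so 4F = 2E.
E = 4·30/2 = 60. Then V = -2 + E − F = -2 + 60 − 30 = 28.

28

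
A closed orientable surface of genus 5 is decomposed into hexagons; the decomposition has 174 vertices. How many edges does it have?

273

χ = 2 − 2·5 = -8, and every face is a hexagon so 6F = 2E.
V − E + F = -8 with E = 6F/2 gives 174 − (6/2 − 1)·F = -8, so F = 91 and E = 273.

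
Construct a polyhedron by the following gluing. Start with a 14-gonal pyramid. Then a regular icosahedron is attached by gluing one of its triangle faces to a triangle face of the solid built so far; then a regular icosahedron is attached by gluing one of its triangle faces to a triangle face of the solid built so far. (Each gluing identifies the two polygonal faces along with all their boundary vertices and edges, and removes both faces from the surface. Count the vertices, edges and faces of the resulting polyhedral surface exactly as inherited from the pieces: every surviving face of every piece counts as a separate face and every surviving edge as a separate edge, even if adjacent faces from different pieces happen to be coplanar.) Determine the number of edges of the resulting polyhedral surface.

82

A 14-gonal pyramid: V=15, E=28, F=15.
Attach a regular icosahedron (V=12, E=30, F=20) along a 3-gon: merge 3 vertices and 3 edges, delete both glued faces → V=24, E=55, F=33.
Attach a regular icosahedron (V=12, E=30, F=20) along a 3-gon: merge 3 vertices and 3 edges, delete both glued faces → V=33, E=82, F=51.
Check: V − E + F = 33 − 82 + 51 = 2.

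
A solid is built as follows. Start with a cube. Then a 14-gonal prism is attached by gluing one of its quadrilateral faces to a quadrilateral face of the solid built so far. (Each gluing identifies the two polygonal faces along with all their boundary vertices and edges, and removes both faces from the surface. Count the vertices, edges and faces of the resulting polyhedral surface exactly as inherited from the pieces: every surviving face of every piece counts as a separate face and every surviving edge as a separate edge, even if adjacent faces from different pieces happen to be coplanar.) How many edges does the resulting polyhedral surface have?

A cube: V=8, E=12, F=6.
Attach a 14-gonal prism (V=28, E=42, F=16) along a 4-gon: merge 4 vertices and 4 edges, delete both glued faces → V=32, E=50, F=20.
Check: V − E + F = 32 − 50 + 20 = 2.

50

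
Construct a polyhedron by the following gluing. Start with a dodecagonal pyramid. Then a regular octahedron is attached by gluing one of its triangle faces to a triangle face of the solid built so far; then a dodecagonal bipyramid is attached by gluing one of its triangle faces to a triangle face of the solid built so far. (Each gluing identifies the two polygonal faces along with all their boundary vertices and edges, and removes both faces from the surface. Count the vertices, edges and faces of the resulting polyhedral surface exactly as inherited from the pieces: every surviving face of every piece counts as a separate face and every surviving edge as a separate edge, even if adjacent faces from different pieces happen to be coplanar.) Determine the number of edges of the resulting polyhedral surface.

A dodecagonal pyramid: V=13, E=24, F=13.
Attach a regular octahedron (V=6, E=12, F=8) along a 3-gon: merge 3 vertices and 3 edges, delete both glued faces → V=16, E=33, F=19.
Attach a dodecagonal bipyramid (V=14, E=36, F=24) along a 3-gon: merge 3 vertices and 3 edges, delete both glued faces → V=27, E=66, F=41.
Check: V − E + F = 27 − 66 + 41 = 2.

66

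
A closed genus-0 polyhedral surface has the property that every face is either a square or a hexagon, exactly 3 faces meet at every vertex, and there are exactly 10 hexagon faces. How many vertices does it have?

28

Let x be the number of squares; then F = 10 + x.
Edge–face incidences: 2E = 6·10 + 4·x = 60 + 4x.
Every vertex has degree 3, so 3V = 2E.
Euler: V − E + F = 2 ⇒ (2E)/3 − E + (10 + x) = 2.
Multiply by 6: 2·(2E) − 3·(2E) + 6·(10 + x) = 12, i.e. 60 + 6x − (60 + 4x) = 12.
Collecting terms: 2x = 12, so x = 6.
Then 2E = 60 + 4·6 = 84, so E = 42, V = 2E/3 = 28, F = 10 + 6 = 16.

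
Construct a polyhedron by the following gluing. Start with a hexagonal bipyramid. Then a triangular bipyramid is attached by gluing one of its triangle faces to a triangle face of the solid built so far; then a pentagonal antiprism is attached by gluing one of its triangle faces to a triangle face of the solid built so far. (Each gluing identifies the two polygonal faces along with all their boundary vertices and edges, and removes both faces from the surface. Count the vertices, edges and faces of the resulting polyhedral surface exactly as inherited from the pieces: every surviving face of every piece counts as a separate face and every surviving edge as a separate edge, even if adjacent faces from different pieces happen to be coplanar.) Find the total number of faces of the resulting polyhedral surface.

A hexagonal bipyramid: V=8, E=18, F=12.
Attach a triangular bipyramid (V=5, E=9, F=6) along a 3-gon: merge 3 vertices and 3 edges, delete both glued faces → V=10, E=24, F=16.
Attach a pentagonal antiprism (V=10, E=20, F=12) along a 3-gon: merge 3 vertices and 3 edges, delete both glued faces → V=17, E=41, F=26.
Check: V − E + F = 17 − 41 + 26 = 2.

26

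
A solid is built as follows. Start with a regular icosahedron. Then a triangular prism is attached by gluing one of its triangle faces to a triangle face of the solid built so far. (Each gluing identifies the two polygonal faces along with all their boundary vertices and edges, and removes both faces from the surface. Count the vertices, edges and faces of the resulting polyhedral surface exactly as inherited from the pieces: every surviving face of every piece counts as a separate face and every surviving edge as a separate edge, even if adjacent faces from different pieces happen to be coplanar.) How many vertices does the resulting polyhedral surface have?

A regular icosahedron: V=12, E=30, F=20.
Attach a triangular prism (V=6, E=9, F=5) along a 3-gon: merge 3 vertices and 3 edges, delete both glued faces → V=15, E=36, F=23.
Check: V − E + F = 15 − 36 + 23 = 2.

15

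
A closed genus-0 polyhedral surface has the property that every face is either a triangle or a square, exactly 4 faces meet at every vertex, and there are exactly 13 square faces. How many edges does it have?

38

Let x be the number of triangles; then F = 13 + x.
Edge–face incidences: 2E = 4·13 + 3·x = 52 + 3x.
Every vertex has degree 4, so 4V = 2E.
Euler: V − E + F = 2 ⇒ (2E)/4 − E + (13 + x) = 2.
Multiply by 8: 2·(2E) − 4·(2E) + 8·(13 + x) = 16, i.e. 104 + 8x − 2·(52 + 3x) = 16.
Collecting terms: 2x = 16, so x = 8.
Then 2E = 52 + 3·8 = 76, so E = 38, V = 2E/4 = 19, F = 13 + 8 = 21.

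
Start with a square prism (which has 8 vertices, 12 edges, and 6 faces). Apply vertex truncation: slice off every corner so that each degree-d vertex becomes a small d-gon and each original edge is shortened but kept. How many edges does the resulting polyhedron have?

36

Truncation replaces each original edge-end by a new vertex, so V′ = 2E = 24.
Each original edge survives, and each old vertex of degree d contributes d new edges; summing degrees gives Σd = 2E, so E′ = E + 2E = 3E = 36.
Each original face survives and each original vertex becomes one new face: F′ = F + V = 14.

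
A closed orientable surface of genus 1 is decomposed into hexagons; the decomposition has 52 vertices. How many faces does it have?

26

χ = 2 − 2·1 = 0, and every face is a hexagon so 6F = 2E.
V − E + F = 0 with E = 6F/2 gives 52 − (6/2 − 1)·F = 0, so F = 26 and E = 78.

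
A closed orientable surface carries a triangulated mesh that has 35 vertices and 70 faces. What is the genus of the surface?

1

Every face is a triangle, so 2E = 3·70 = 210, giving E = 105.
χ = V − E + F = 35 − 105 + 70 = 0.
For a closed orientable surface χ = 2 − 2g, so g = (2 − (0))/2 = 1.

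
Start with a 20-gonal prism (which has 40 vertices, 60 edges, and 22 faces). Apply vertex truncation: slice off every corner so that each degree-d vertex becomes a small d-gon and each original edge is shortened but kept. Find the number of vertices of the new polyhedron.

Truncation replaces each original edge-end by a new vertex, so V′ = 2E = 120.
Each original edge survives, and each old vertex of degree d contributes d new edges; summing degrees gives Σd = 2E, so E′ = E + 2E = 3E = 180.
Each original face survives and each original vertex becomes one new face: F′ = F + V = 62.

120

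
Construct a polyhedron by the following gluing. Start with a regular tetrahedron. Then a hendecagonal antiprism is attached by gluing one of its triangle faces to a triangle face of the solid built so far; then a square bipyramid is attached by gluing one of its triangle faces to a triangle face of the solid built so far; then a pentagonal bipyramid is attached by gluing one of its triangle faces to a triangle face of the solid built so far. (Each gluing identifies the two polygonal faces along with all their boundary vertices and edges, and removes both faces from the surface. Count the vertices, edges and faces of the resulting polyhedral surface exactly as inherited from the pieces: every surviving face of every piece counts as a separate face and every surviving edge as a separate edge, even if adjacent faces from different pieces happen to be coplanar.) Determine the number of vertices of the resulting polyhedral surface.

30

A regular tetrahedron: V=4, E=6, F=4.
Attach a hendecagonal antiprism (V=22, E=44, F=24) along a 3-gon: merge 3 vertices and 3 edges, delete both glued faces → V=23, E=47, F=26.
Attach a square bipyramid (V=6, E=12, F=8) along a 3-gon: merge 3 vertices and 3 edges, delete both glued faces → V=26, E=56, F=32.
Attach a pentagonal bipyramid (V=7, E=15, F=10) along a 3-gon: merge 3 vertices and 3 edges, delete both glued faces → V=30, E=68, F=40.
Check: V − E + F = 30 − 68 + 40 = 2.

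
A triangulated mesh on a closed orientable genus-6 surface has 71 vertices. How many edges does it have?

χ = 2 − 2·6 = -10, and every face is a triangle so 3F = 2E.
V − E + F = -10 with E = 3F/2 gives 71 − (3/2 − 1)·F = -10, so F = 162 and E = 243.

243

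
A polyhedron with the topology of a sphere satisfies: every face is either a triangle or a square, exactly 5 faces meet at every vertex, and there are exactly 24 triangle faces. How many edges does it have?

Let x be the number of squares; then F = 24 + x.
Edge–face incidences: 2E = 3·24 + 4·x = 72 + 4x.
Every vertex has degree 5, so 5V = 2E.
Euler: V − E + F = 2 ⇒ (2E)/5 − E + (24 + x) = 2.
Multiply by 10: 2·(2E) − 5·(2E) + 10·(24 + x) = 20, i.e. 240 + 10x − 3·(72 + 4x) = 20.
Collecting terms: −2x + 24 = 20, so −2x = −4, so x = 2.
Then 2E = 72 + 4·2 = 80, so E = 40, V = 2E/5 = 16, F = 24 + 2 = 26.

40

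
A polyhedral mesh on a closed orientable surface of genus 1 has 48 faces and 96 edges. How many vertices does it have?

48

For a closed orientable surface of genus 1, χ = 2 − 2·1 = 0.
V = 0 + E − F = 0 + 96 − 48 = 48.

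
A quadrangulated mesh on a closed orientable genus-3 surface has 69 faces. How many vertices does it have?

χ = 2 − 2·3 = -4, and every face is a square so 4F = 2E.
E = 4·69/2 = 138. Then V = -4 + E − F = -4 + 138 − 69 = 65.

65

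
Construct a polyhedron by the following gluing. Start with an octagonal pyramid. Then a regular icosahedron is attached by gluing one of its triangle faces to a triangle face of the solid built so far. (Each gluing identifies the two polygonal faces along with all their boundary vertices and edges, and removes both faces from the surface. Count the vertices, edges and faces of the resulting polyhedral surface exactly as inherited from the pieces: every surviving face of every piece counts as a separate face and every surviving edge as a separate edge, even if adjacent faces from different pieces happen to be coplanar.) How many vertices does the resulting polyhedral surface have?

18

An octagonal pyramid: V=9, E=16, F=9.
Attach a regular icosahedron (V=12, E=30, F=20) along a 3-gon: merge 3 vertices and 3 edges, delete both glued faces → V=18, E=43, F=27.
Check: V − E + F = 18 − 43 + 27 = 2.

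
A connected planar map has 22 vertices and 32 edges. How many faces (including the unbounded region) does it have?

12

Euler's formula for a connected plane graph: V − E + F = 2, so F = 2 − 22 + 32 = 12.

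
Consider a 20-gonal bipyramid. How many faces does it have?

40

A bipyramid over an n-gon has 2n triangular faces and n + 2 vertices: V = 20 + 2 = 22, E = 3·20 = 60, F = 2·20 = 40.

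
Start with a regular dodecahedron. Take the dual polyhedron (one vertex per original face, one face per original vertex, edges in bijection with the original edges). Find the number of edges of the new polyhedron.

The base solid has V = 20, E = 30, F = 12.
The dual swaps V and F and preserves E: V′ = F = 12, E′ = E = 30, F′ = V = 20.

30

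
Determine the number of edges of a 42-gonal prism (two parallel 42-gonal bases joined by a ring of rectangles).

A prism on an n-gon has two n-gon bases and n rectangular sides: V = 2·42 = 84, E = 3·42 = 126, F = 42 + 2 = 44.

126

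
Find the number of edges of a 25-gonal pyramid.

A pyramid on an n-gon base has one n-gon and n triangles: V = 25 + 1 = 26, E = 2·25 = 50, F = 25 + 1 = 26.
Check: V − E + F = 26 − 50 + 26 = 2.

50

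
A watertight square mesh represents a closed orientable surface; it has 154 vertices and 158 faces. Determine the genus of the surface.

3

Every face is a square, so 2E = 4·158 = 632, giving E = 316.
χ = V − E + F = 154 − 316 + 158 = -4.
For a closed orientable surface χ = 2 − 2g, so g = (2 − (-4))/2 = 3.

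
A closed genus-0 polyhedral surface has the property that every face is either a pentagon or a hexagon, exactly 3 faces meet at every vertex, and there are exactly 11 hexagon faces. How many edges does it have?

Let x be the number of pentagons; then F = 11 + x.
Edge–face incidences: 2E = 6·11 + 5·x = 66 + 5x.
Every vertex has degree 3, so 3V = 2E.
Euler: V − E + F = 2 ⇒ (2E)/3 − E + (11 + x) = 2.
Multiply by 6: 2·(2E) − 3·(2E) + 6·(11 + x) = 12, i.e. 66 + 6x − (66 + 5x) = 12.
Collecting terms: x = 12.
Then 2E = 66 + 5·12 = 126, so E = 63, V = 2E/3 = 42, F = 11 + 12 = 23.

63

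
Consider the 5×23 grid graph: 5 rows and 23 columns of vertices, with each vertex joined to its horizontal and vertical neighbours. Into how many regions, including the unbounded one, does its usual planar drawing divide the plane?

The grid has V = 5·23 = 115 vertices and E = 5·22 + 23·4 = 202 edges.
F = 2 − V + E = 2 − 115 + 202 = 89.

89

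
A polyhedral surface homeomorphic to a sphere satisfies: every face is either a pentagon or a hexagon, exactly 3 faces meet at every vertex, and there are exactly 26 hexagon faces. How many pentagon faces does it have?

12

Let x be the number of pentagons; then F = 26 + x.
Edge–face incidences: 2E = 6·26 + 5·x = 156 + 5x.
Every vertex has degree 3, so 3V = 2E.
Euler: V − E + F = 2 ⇒ (2E)/3 − E + (26 + x) = 2.
Multiply by 6: 2·(2E) − 3·(2E) + 6·(26 + x) = 12, i.e. 156 + 6x − (156 + 5x) = 12.
Collecting terms: x = 12.
Then 2E = 156 + 5·12 = 216, so E = 108, V = 2E/3 = 72, F = 26 + 12 = 38.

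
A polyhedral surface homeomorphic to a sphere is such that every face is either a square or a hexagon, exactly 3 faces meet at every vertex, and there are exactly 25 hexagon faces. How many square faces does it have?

Let x be the number of squares; then F = 25 + x.
Edge–face incidences: 2E = 6·25 + 4·x = 150 + 4x.
Every vertex has degree 3, so 3V = 2E.
Euler: V − E + F = 2 ⇒ (2E)/3 − E + (25 + x) = 2.
Multiply by 6: 2·(2E) − 3·(2E) + 6·(25 + x) = 12, i.e. 150 + 6x − (150 + 4x) = 12.
Collecting terms: 2x = 12, so x = 6.
Then 2E = 150 + 4·6 = 174, so E = 87, V = 2E/3 = 58, F = 25 + 6 = 31.

6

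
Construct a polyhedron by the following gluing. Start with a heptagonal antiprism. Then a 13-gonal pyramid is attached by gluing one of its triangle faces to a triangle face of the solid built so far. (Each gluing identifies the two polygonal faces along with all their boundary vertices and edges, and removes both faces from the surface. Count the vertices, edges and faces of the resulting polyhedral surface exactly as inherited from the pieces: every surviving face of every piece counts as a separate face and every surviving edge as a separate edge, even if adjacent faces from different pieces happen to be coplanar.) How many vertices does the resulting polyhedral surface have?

A heptagonal antiprism: V=14, E=28, F=16.
Attach a 13-gonal pyramid (V=14, E=26, F=14) along a 3-gon: merge 3 vertices and 3 edges, delete both glued faces → V=25, E=51, F=28.
Check: V − E + F = 25 − 51 + 28 = 2.

25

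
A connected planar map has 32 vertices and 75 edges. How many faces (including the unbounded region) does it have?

45

Euler's formula for a connected plane graph: V − E + F = 2, so F = 2 − 32 + 75 = 45.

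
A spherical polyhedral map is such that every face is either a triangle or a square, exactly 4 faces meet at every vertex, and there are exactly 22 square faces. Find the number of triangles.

8

Let x be the number of triangles; then F = 22 + x.
Edge–face incidences: 2E = 4·22 + 3·x = 88 + 3x.
Every vertex has degree 4, so 4V = 2E.
Euler: V − E + F = 2 ⇒ (2E)/4 − E + (22 + x) = 2.
Multiply by 8: 2·(2E) − 4·(2E) + 8·(22 + x) = 16, i.e. 176 + 8x − 2·(88 + 3x) = 16.
Collecting terms: 2x = 16, so x = 8.
Then 2E = 88 + 3·8 = 112, so E = 56, V = 2E/4 = 28, F = 22 + 8 = 30.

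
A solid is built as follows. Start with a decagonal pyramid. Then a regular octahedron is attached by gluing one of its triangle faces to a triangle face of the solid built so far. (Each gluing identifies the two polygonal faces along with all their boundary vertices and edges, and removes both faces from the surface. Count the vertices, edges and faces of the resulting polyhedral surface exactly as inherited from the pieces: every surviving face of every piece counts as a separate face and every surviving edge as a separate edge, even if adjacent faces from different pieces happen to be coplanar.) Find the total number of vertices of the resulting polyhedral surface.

A decagonal pyramid: V=11, E=20, F=11.
Attach a regular octahedron (V=6, E=12, F=8) along a 3-gon: merge 3 vertices and 3 edges, delete both glued faces → V=14, E=29, F=17.
Check: V − E + F = 14 − 29 + 17 = 2.

14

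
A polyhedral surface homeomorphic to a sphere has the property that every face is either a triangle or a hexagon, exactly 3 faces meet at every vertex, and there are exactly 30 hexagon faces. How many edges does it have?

Let x be the number of triangles; then F = 30 + x.
Edge–face incidences: 2E = 6·30 + 3·x = 180 + 3x.
Every vertex has degree 3, so 3V = 2E.
Euler: V − E + F = 2 ⇒ (2E)/3 − E + (30 + x) = 2.
Multiply by 6: 2·(2E) − 3·(2E) + 6·(30 + x) = 12, i.e. 180 + 6x − (180 + 3x) = 12.
Collecting terms: 3x = 12, so x = 4.
Then 2E = 180 + 3·4 = 192, so E = 96, V = 2E/3 = 64, F = 30 + 4 = 34.

96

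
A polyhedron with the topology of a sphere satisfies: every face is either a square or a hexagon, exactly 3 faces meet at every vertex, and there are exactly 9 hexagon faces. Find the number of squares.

6

Let x be the number of squares; then F = 9 + x.
Edge–face incidences: 2E = 6·9 + 4·x = 54 + 4x.
Every vertex has degree 3, so 3V = 2E.
Euler: V − E + F = 2 ⇒ (2E)/3 − E + (9 + x) = 2.
Multiply by 6: 2·(2E) − 3·(2E) + 6·(9 + x) = 12, i.e. 54 + 6x − (54 + 4x) = 12.
Collecting terms: 2x = 12, so x = 6.
Then 2E = 54 + 4·6 = 78, so E = 39, V = 2E/3 = 26, F = 9 + 6 = 15.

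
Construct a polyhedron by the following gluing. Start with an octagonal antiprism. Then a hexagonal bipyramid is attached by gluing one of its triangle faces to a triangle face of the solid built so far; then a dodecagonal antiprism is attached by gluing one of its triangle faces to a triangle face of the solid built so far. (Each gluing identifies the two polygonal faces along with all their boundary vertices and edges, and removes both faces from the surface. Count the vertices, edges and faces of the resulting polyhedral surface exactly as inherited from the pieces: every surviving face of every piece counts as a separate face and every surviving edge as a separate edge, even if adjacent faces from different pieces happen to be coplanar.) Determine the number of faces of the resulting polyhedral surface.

52

An octagonal antiprism: V=16, E=32, F=18.
Attach a hexagonal bipyramid (V=8, E=18, F=12) along a 3-gon: merge 3 vertices and 3 edges, delete both glued faces → V=21, E=47, F=28.
Attach a dodecagonal antiprism (V=24, E=48, F=26) along a 3-gon: merge 3 vertices and 3 edges, delete both glued faces → V=42, E=92, F=52.
Check: V − E + F = 42 − 92 + 52 = 2.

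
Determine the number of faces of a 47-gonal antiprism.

96

An antiprism on an n-gon has two n-gon caps and 2n triangles: V = 2·47 = 94, E = 4·47 = 188, F = 2·47 + 2 = 96.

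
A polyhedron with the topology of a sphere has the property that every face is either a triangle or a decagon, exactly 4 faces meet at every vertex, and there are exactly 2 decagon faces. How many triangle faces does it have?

Let x be the number of triangles; then F = 2 + x.
Edge–face incidences: 2E = 10·2 + 3·x = 20 + 3x.
Every vertex has degree 4, so 4V = 2E.
Euler: V − E + F = 2 ⇒ (2E)/4 − E + (2 + x) = 2.
Multiply by 8: 2·(2E) − 4·(2E) + 8·(2 + x) = 16, i.e. 16 + 8x − 2·(20 + 3x) = 16.
Collecting terms: 2x − 24 = 16, so 2x = 40, so x = 20.
Then 2E = 20 + 3·20 = 80, so E = 40, V = 2E/4 = 20, F = 2 + 20 = 22.

20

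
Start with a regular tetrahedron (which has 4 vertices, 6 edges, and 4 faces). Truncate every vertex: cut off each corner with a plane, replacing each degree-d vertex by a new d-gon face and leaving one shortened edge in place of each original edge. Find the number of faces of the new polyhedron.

Truncation replaces each original edge-end by a new vertex, so V′ = 2E = 12.
Each original edge survives, and each old vertex of degree d contributes d new edges; summing degrees gives Σd = 2E, so E′ = E + 2E = 3E = 18.
Each original face survives and each original vertex becomes one new face: F′ = F + V = 8.

8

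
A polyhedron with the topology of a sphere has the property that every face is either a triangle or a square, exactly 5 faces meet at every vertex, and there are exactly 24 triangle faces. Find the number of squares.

2

Let x be the number of squares; then F = 24 + x.
Edge–face incidences: 2E = 3·24 + 4·x = 72 + 4x.
Every vertex has degree 5, so 5V = 2E.
Euler: V − E + F = 2 ⇒ (2E)/5 − E + (24 + x) = 2.
Multiply by 10: 2·(2E) − 5·(2E) + 10·(24 + x) = 20, i.e. 240 + 10x − 3·(72 + 4x) = 20.
Collecting terms: −2x + 24 = 20, so −2x = −4, so x = 2.
Then 2E = 72 + 4·2 = 80, so E = 40, V = 2E/5 = 16, F = 24 + 2 = 26.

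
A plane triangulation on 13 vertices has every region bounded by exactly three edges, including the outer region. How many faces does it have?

In a plane triangulation 3F = 2E and V − E + F = 2, so F = 2V − 4 = 2·13 − 4 = 22.

22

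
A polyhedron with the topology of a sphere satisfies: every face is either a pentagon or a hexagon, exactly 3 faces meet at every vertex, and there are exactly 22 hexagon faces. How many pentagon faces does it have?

Let x be the number of pentagons; then F = 22 + x.
Edge–face incidences: 2E = 6·22 + 5·x = 132 + 5x.
Every vertex has degree 3, so 3V = 2E.
Euler: V − E + F = 2 ⇒ (2E)/3 − E + (22 + x) = 2.
Multiply by 6: 2·(2E) − 3·(2E) + 6·(22 + x) = 12, i.e. 132 + 6x − (132 + 5x) = 12.
Collecting terms: x = 12.
Then 2E = 132 + 5·12 = 192, so E = 96, V = 2E/3 = 64, F = 22 + 12 = 34.

12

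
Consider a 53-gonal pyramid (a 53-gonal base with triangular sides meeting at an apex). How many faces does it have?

54

A pyramid on an n-gon base has one n-gon and n triangles: V = 53 + 1 = 54, E = 2·53 = 106, F = 53 + 1 = 54.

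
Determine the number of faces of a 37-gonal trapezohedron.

The n-trapezohedron (dual of the n-antiprism) has V = 2·37 + 2 = 76, E = 4·37 = 148, F = 2·37 = 74.

74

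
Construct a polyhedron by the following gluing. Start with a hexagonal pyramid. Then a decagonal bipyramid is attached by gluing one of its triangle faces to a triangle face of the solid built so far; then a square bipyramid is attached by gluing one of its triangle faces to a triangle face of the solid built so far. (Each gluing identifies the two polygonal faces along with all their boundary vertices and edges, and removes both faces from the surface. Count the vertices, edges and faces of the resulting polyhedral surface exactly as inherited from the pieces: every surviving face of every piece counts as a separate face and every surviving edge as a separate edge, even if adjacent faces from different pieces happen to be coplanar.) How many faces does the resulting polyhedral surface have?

A hexagonal pyramid: V=7, E=12, F=7.
Attach a decagonal bipyramid (V=12, E=30, F=20) along a 3-gon: merge 3 vertices and 3 edges, delete both glued faces → V=16, E=39, F=25.
Attach a square bipyramid (V=6, E=12, F=8) along a 3-gon: merge 3 vertices and 3 edges, delete both glued faces → V=19, E=48, F=31.
Check: V − E + F = 19 − 48 + 31 = 2.

31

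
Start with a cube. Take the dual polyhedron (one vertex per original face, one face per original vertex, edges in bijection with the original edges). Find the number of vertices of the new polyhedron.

The base solid has V = 8, E = 12, F = 6.
The dual swaps V and F and preserves E: V′ = F = 6, E′ = E = 12, F′ = V = 8.

6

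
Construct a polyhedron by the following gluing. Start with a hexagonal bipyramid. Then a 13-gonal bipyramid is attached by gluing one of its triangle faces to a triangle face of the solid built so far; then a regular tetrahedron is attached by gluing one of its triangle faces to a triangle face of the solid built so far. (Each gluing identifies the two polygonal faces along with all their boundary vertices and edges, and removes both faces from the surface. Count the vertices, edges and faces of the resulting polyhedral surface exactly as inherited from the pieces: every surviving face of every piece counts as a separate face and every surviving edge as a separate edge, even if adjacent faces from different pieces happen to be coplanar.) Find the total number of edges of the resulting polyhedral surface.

A hexagonal bipyramid: V=8, E=18, F=12.
Attach a 13-gonal bipyramid (V=15, E=39, F=26) along a 3-gon: merge 3 vertices and 3 edges, delete both glued faces → V=20, E=54, F=36.
Attach a regular tetrahedron (V=4, E=6, F=4) along a 3-gon: merge 3 vertices and 3 edges, delete both glued faces → V=21, E=57, F=38.
Check: V − E + F = 21 − 57 + 38 = 2.

57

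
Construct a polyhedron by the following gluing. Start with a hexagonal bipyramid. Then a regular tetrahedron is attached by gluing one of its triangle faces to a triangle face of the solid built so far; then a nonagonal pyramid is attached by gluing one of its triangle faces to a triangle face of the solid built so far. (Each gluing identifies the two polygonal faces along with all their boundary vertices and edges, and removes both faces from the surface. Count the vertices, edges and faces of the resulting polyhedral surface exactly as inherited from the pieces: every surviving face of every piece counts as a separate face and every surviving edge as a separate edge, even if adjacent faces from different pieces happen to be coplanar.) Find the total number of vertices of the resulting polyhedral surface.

16

A hexagonal bipyramid: V=8, E=18, F=12.
Attach a regular tetrahedron (V=4, E=6, F=4) along a 3-gon: merge 3 vertices and 3 edges, delete both glued faces → V=9, E=21, F=14.
Attach a nonagonal pyramid (V=10, E=18, F=10) along a 3-gon: merge 3 vertices and 3 edges, delete both glued faces → V=16, E=36, F=22.
Check: V − E + F = 16 − 36 + 22 = 2.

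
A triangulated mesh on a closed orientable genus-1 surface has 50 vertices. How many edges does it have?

150

χ = 2 − 2·1 = 0, and every face is a triangle so 3F = 2E.
V − E + F = 0 with E = 3F/2 gives 50 − (3/2 − 1)·F = 0, so F = 100 and E = 150.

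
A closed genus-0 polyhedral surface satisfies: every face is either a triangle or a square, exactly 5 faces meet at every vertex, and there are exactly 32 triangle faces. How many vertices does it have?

Let x be the number of squares; then F = 32 + x.
Edge–face incidences: 2E = 3·32 + 4·x = 96 + 4x.
Every vertex has degree 5, so 5V = 2E.
Euler: V − E + F = 2 ⇒ (2E)/5 − E + (32 + x) = 2.
Multiply by 10: 2·(2E) − 5·(2E) + 10·(32 + x) = 20, i.e. 320 + 10x − 3·(96 + 4x) = 20.
Collecting terms: −2x + 32 = 20, so −2x = −12, so x = 6.
Then 2E = 96 + 4·6 = 120, so E = 60, V = 2E/5 = 24, F = 32 + 6 = 38.

24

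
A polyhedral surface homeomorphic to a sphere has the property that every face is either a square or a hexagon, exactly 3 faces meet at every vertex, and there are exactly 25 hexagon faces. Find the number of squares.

6

Let x be the number of squares; then F = 25 + x.
Edge–face incidences: 2E = 6·25 + 4·x = 150 + 4x.
Every vertex has degree 3, so 3V = 2E.
Euler: V − E + F = 2 ⇒ (2E)/3 − E + (25 + x) = 2.
Multiply by 6: 2·(2E) − 3·(2E) + 6·(25 + x) = 12, i.e. 150 + 6x − (150 + 4x) = 12.
Collecting terms: 2x = 12, so x = 6.
Then 2E = 150 + 4·6 = 174, so E = 87, V = 2E/3 = 58, F = 25 + 6 = 31.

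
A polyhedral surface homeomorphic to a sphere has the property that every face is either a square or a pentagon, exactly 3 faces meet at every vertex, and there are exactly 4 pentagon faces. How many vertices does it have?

12

Let x be the number of squares; then F = 4 + x.
Edge–face incidences: 2E = 5·4 + 4·x = 20 + 4x.
Every vertex has degree 3, so 3V = 2E.
Euler: V − E + F = 2 ⇒ (2E)/3 − E + (4 + x) = 2.
Multiply by 6: 2·(2E) − 3·(2E) + 6·(4 + x) = 12, i.e. 24 + 6x − (20 + 4x) = 12.
Collecting terms: 2x + 4 = 12, so 2x = 8, so x = 4.
Then 2E = 20 + 4·4 = 36, so E = 18, V = 2E/3 = 12, F = 4 + 4 = 8.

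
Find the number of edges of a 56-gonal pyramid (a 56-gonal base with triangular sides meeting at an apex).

A pyramid on an n-gon base has one n-gon and n triangles: V = 56 + 1 = 57, E = 2·56 = 112, F = 56 + 1 = 57.

112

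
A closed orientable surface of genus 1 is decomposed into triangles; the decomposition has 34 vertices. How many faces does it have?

χ = 2 − 2·1 = 0, and every face is a triangle so 3F = 2E.
V − E + F = 0 with E = 3F/2 gives 34 − (3/2 − 1)·F = 0, so F = 68 and E = 102.

68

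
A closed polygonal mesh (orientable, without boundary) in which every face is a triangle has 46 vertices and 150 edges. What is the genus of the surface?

Every face is a triangle and each edge borders two faces, so 3F = 2·150, giving F = 100.
χ = V − E + F = 46 − 150 + 100 = -4.
For a closed orientable surface χ = 2 − 2g, so g = (2 − (-4))/2 = 3.

3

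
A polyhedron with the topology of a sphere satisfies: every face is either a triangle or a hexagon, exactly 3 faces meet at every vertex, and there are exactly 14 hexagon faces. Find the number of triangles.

Let x be the number of triangles; then F = 14 + x.
Edge–face incidences: 2E = 6·14 + 3·x = 84 + 3x.
Every vertex has degree 3, so 3V = 2E.
Euler: V − E + F = 2 ⇒ (2E)/3 − E + (14 + x) = 2.
Multiply by 6: 2·(2E) − 3·(2E) + 6·(14 + x) = 12, i.e. 84 + 6x − (84 + 3x) = 12.
Collecting terms: 3x = 12, so x = 4.
Then 2E = 84 + 3·4 = 96, so E = 48, V = 2E/3 = 32, F = 14 + 4 = 18.

4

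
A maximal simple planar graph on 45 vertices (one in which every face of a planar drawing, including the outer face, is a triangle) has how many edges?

In a plane triangulation 3F = 2E and V − E + F = 2, so E = 3V − 6 = 3·45 − 6 = 129.

129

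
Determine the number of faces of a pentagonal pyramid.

6

A pyramid on an n-gon base has one n-gon and n triangles: V = 5 + 1 = 6, E = 2·5 = 10, F = 5 + 1 = 6.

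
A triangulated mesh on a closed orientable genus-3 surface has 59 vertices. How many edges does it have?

189

χ = 2 − 2·3 = -4, and every face is a triangle so 3F = 2E.
V − E + F = -4 with E = 3F/2 gives 59 − (3/2 − 1)·F = -4, so F = 126 and E = 189.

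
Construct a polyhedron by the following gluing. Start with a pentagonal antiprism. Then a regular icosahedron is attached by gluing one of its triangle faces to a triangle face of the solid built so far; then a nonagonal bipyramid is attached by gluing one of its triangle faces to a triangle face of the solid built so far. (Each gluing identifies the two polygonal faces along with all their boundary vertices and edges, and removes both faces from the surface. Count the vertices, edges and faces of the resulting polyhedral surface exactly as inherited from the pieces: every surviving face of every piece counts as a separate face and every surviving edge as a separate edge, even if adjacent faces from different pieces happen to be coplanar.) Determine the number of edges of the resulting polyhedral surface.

71

A pentagonal antiprism: V=10, E=20, F=12.
Attach a regular icosahedron (V=12, E=30, F=20) along a 3-gon: merge 3 vertices and 3 edges, delete both glued faces → V=19, E=47, F=30.
Attach a nonagonal bipyramid (V=11, E=27, F=18) along a 3-gon: merge 3 vertices and 3 edges, delete both glued faces → V=27, E=71, F=46.
Check: V − E + F = 27 − 71 + 46 = 2.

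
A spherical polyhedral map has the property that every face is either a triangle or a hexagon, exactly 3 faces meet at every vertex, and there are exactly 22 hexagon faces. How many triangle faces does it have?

4

Let x be the number of triangles; then F = 22 + x.
Edge–face incidences: 2E = 6·22 + 3·x = 132 + 3x.
Every vertex has degree 3, so 3V = 2E.
Euler: V − E + F = 2 ⇒ (2E)/3 − E + (22 + x) = 2.
Multiply by 6: 2·(2E) − 3·(2E) + 6·(22 + x) = 12, i.e. 132 + 6x − (132 + 3x) = 12.
Collecting terms: 3x = 12, so x = 4.
Then 2E = 132 + 3·4 = 144, so E = 72, V = 2E/3 = 48, F = 22 + 4 = 26.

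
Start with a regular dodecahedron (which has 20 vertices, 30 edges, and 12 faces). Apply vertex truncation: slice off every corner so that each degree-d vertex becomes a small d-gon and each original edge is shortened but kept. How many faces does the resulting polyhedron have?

Truncation replaces each original edge-end by a new vertex, so V′ = 2E = 60.
Each original edge survives, and each old vertex of degree d contributes d new edges; summing degrees gives Σd = 2E, so E′ = E + 2E = 3E = 90.
Each original face survives and each original vertex becomes one new face: F′ = F + V = 32.

32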